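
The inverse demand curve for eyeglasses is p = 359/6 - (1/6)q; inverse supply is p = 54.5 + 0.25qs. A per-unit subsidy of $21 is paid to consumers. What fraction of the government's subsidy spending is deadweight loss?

DWL / government spending = 63/158

Pre-subsidy: 359/6 - (1/6)q = 54.5 + 0.25q gives q* = 12.8 and p* = 57.7.
With the rebate, buyers effectively pay pb = ps − 21, where ps is the price sellers receive.
On the curves, pb = 359/6 - (1/6)q and ps = 54.5 + 0.25q; the wedge ps − pb = 21 gives 54.5 + 0.25q − (359/6 - (1/6)q) = 21, so q' = 63.2.
Then pb = 359/6 − (1/6)·63.2 = 49.3 and ps = 54.5 + 0.25·63.2 = 70.3.
ΔCS = ½(12.8 + 63.2)(57.7 − 49.3) = 319.2; ΔPS = ½(12.8 + 63.2)(70.3 − 57.7) = 478.8.
Government spending = 21 × 63.2 = 1327.2.
DWL = ½ × 21 × (63.2 − 12.8) = 529.2; fraction = 529.2 / 1327.2 = 63/158.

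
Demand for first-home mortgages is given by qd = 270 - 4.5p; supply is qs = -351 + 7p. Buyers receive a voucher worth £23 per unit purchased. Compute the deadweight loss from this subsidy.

Deadweight loss = £724.5

Pre-subsidy: 270 - 4.5p = -351 + 7p gives p* = 54, q* = 27.
With the rebate, buyers effectively pay pb = ps − 23, where ps is the price sellers receive.
Demand in terms of ps becomes qd = 270 − 4.5(ps − 23) = 373.5 - 4.5ps. Setting this equal to supply: 373.5 - 4.5ps = -351 + 7ps, so ps = 63.
Buyers pay pb = 63 − 23 = 40; q' = -351 + 7·63 = 90.
The subsidy expands output by 90 − 27 = 63 past the efficient level; on those units the gap between marginal cost and willingness to pay runs from 0 up to 23.
DWL = ½ × 23 × 63 = 724.5.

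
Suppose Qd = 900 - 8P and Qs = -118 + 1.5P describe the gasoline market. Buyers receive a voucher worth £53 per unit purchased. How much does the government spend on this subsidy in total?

Government cost = 110452/19

Pre-subsidy: 900 - 8P = -118 + 1.5P gives P* = 2036/19, Q* = 812/19.
With the rebate, buyers effectively pay Pb = Ps − 53, where Ps is the price sellers receive.
Demand in terms of Ps becomes Qd = 900 − 8(Ps − 53) = 1324 - 8Ps. Setting this equal to supply: 1324 - 8Ps = -118 + 1.5Ps, so Ps = 2884/19.
Buyers pay Pb = 2884/19 − 53 = 1877/19; Q' = -118 + 1.5·(2884/19) = 2084/19.
Government outlay = subsidy × quantity = 53 × 2084/19 = 110452/19.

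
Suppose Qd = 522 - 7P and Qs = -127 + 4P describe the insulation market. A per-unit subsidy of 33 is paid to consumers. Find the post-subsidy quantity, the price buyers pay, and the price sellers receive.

Q' = 193; buyers pay 47; sellers receive 80

Pre-subsidy: 522 - 7P = -127 + 4P gives P* = 59, Q* = 109.
With the rebate, buyers effectively pay Pb = Ps − 33, where Ps is the price sellers receive.
Demand in terms of Ps becomes Qd = 522 − 7(Ps − 33) = 753 - 7Ps. Setting this equal to supply: 753 - 7Ps = -127 + 4Ps, so Ps = 80.
Buyers pay Pb = 80 − 33 = 47; Q' = -127 + 4·80 = 193.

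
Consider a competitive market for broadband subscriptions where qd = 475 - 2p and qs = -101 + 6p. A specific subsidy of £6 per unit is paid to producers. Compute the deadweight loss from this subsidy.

Pre-subsidy: 475 - 2p = -101 + 6p gives p* = 72, q* = 331.
With the subsidy, sellers receive ps = pb + 6 for each unit, where pb is the price buyers pay.
Supply in terms of pb becomes qs = -101 + 6(pb + 6) = -65 + 6pb. Setting this equal to demand: 475 - 2pb = -65 + 6pb, so pb = 67.5.
Sellers receive ps = 67.5 + 6 = 73.5; q' = 475 − 2·67.5 = 340.
The subsidy expands output by 340 − 331 = 9 past the efficient level; on those units the gap between marginal cost and willingness to pay runs from 0 up to 6.
DWL = ½ × 6 × 9 = 27.

Deadweight loss = £27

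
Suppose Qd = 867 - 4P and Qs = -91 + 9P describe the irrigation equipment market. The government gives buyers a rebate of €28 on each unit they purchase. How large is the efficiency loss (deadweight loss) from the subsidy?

Deadweight loss = 14112/13

Pre-subsidy: 867 - 4P = -91 + 9P gives P* = 958/13, Q* = 7439/13.
With the rebate, buyers effectively pay Pb = Ps − 28, where Ps is the price sellers receive.
Demand in terms of Ps becomes Qd = 867 − 4(Ps − 28) = 979 - 4Ps. Setting this equal to supply: 979 - 4Ps = -91 + 9Ps, so Ps = 1070/13.
Buyers pay Pb = 1070/13 − 28 = 706/13; Q' = -91 + 9·(1070/13) = 8447/13.
The subsidy expands output by 8447/13 − 7439/13 = 1008/13 past the efficient level; on those units the gap between marginal cost and willingness to pay runs from 0 up to 28.
DWL = ½ × 28 × 1008/13 = 14112/13.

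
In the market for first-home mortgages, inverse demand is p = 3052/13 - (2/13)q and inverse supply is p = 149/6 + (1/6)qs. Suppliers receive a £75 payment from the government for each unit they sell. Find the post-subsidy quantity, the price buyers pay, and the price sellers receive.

q' = 889; buyers pay £98; sellers receive £173

Pre-subsidy: 3052/13 - (2/13)q = 149/6 + (1/6)q gives q* = 655 and p* = 134.
With the subsidy, sellers receive ps = pb + 75 for each unit, where pb is the price buyers pay.
On the curves, pb = 3052/13 - (2/13)q and ps = 149/6 + (1/6)q; the wedge ps − pb = 75 gives 149/6 + (1/6)q − (3052/13 - (2/13)q) = 75, so q' = 889.
Then pb = 3052/13 − (2/13)·889 = 98 and ps = 149/6 + (1/6)·889 = 173.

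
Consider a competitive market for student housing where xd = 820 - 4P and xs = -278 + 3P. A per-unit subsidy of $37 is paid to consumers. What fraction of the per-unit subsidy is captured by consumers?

Pre-subsidy: 820 - 4P = -278 + 3P gives P* = 1098/7, x* = 1348/7.
With the rebate, buyers effectively pay Pb = Ps − 37, where Ps is the price sellers receive.
Demand in terms of Ps becomes xd = 820 − 4(Ps − 37) = 968 - 4Ps. Setting this equal to supply: 968 - 4Ps = -278 + 3Ps, so Ps = 178.
Buyers pay Pb = 178 − 37 = 141; x' = -278 + 3·178 = 256.
Buyers' price falls by P* − Pb = 1098/7 − 141 = 111/7; sellers' price rises by Ps − P* = 178 − 1098/7 = 148/7.
So consumers capture (111/7)/37 = 3/7 of each unit of subsidy.

Consumer share = 3/7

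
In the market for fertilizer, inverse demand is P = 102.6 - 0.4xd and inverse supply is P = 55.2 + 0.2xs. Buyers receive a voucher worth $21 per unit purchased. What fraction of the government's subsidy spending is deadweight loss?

DWL / government spending = 35/228

Pre-subsidy: 102.6 - 0.4x = 55.2 + 0.2x gives x* = 79 and P* = 71.
With the rebate, buyers effectively pay Pb = Ps − 21, where Ps is the price sellers receive.
On the curves, Pb = 102.6 - 0.4x and Ps = 55.2 + 0.2x; the wedge Ps − Pb = 21 gives 55.2 + 0.2x − (102.6 - 0.4x) = 21, so x' = 114.
Then Pb = 102.6 − 0.4·114 = 57 and Ps = 55.2 + 0.2·114 = 78.
ΔCS = ½(79 + 114)(71 − 57) = 1351; ΔPS = ½(79 + 114)(78 − 71) = 675.5.
Government spending = 21 × 114 = 2394.
DWL = ½ × 21 × (114 − 79) = 367.5; fraction = 367.5 / 2394 = 35/228.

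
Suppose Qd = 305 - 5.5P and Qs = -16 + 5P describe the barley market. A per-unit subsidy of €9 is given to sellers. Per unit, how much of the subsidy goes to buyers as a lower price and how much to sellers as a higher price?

Pre-subsidy: 305 - 5.5P = -16 + 5P gives P* = 214/7, Q* = 958/7.
With the subsidy, sellers receive Ps = Pb + 9 for each unit, where Pb is the price buyers pay.
Supply in terms of Pb becomes Qs = -16 + 5(Pb + 9) = 29 + 5Pb. Setting this equal to demand: 305 - 5.5Pb = 29 + 5Pb, so Pb = 184/7.
Sellers receive Ps = 184/7 + 9 = 247/7; Q' = 305 − 5.5·(184/7) = 1123/7.
Buyers' price falls by P* − Pb = 214/7 − 184/7 = 30/7; sellers' price rises by Ps − P* = 247/7 − 214/7 = 33/7.

Buyers gain 30/7 per unit; sellers gain 33/7 per unit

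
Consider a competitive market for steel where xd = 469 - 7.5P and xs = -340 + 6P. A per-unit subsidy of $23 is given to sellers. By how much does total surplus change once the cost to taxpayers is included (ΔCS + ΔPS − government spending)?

Net change in total surplus = -2645/3

Pre-subsidy: 469 - 7.5P = -340 + 6P gives P* = 1618/27, x* = 176/9.
With the subsidy, sellers receive Ps = Pb + 23 for each unit, where Pb is the price buyers pay.
Supply in terms of Pb becomes xs = -340 + 6(Pb + 23) = -202 + 6Pb. Setting this equal to demand: 469 - 7.5Pb = -202 + 6Pb, so Pb = 1342/27.
Sellers receive Ps = 1342/27 + 23 = 1963/27; x' = 469 − 7.5·(1342/27) = 866/9.
ΔCS = ½(176/9 + 866/9)(1618/27 − 1342/27) = 47932/81; ΔPS = ½(176/9 + 866/9)(1963/27 − 1618/27) = 59915/81.
Government spending = 23 × 866/9 = 19918/9.
Net change = 47932/81 + 59915/81 − 19918/9 = -2645/3. The loss equals the DWL triangle ½·23·230/3.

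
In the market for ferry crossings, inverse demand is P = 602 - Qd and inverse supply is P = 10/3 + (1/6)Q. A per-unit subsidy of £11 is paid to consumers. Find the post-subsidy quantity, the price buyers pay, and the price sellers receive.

Pre-subsidy: 602 - Q = 10/3 + (1/6)Q gives Q* = 3592/7 and P* = 622/7.
With the rebate, buyers effectively pay Pb = Ps − 11, where Ps is the price sellers receive.
On the curves, Pb = 602 - Q and Ps = 10/3 + (1/6)Q; the wedge Ps − Pb = 11 gives 10/3 + (1/6)Q − (602 - Q) = 11, so Q' = 3658/7.
Then Pb = 602 − 1·(3658/7) = 556/7 and Ps = 10/3 + (1/6)·(3658/7) = 633/7.

Q' = 3658/7; buyers pay 556/7; sellers receive 633/7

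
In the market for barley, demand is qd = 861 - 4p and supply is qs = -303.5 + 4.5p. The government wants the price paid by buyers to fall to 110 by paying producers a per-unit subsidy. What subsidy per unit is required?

At a buyer price of 110, quantity demanded is 861 − 4·110 = 421.
Sellers supply 421 only when they receive ps with -303.5 + 4.5·ps = 421, i.e. ps = 161.
s = ps − pb = 161 − 110 = 51.

Required subsidy s = 51 per unit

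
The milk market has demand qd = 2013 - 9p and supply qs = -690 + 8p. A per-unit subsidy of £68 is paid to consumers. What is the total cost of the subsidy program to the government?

Pre-subsidy: 2013 - 9p = -690 + 8p gives p* = 159, q* = 582.
With the rebate, buyers effectively pay pb = ps − 68, where ps is the price sellers receive.
Demand in terms of ps becomes qd = 2013 − 9(ps − 68) = 2625 - 9ps. Setting this equal to supply: 2625 - 9ps = -690 + 8ps, so ps = 195.
Buyers pay pb = 195 − 68 = 127; q' = -690 + 8·195 = 870.
Government outlay = subsidy × quantity = 68 × 870 = 59160.

Government cost = £59160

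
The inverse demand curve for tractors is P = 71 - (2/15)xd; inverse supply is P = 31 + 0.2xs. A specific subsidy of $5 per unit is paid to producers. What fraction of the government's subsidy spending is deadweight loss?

Pre-subsidy: 71 - (2/15)x = 31 + 0.2x gives x* = 120 and P* = 55.
With the subsidy, sellers receive Ps = Pb + 5 for each unit, where Pb is the price buyers pay.
On the curves, Pb = 71 - (2/15)x and Ps = 31 + 0.2x; the wedge Ps − Pb = 5 gives 31 + 0.2x − (71 - (2/15)x) = 5, so x' = 135.
Then Pb = 71 − (2/15)·135 = 53 and Ps = 31 + 0.2·135 = 58.
ΔCS = ½(120 + 135)(55 − 53) = 255; ΔPS = ½(120 + 135)(58 − 55) = 382.5.
Government spending = 5 × 135 = 675.
DWL = ½ × 5 × (135 − 120) = 37.5; fraction = 37.5 / 675 = 1/18.

DWL / government spending = 1/18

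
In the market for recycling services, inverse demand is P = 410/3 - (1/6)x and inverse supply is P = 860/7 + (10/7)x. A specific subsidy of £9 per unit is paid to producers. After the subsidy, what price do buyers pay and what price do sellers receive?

Buyers pay 8997/67; sellers receive 9600/67

Pre-subsidy: 410/3 - (1/6)x = 860/7 + (10/7)x gives x* = 580/67 and P* = 9060/67.
With the subsidy, sellers receive Ps = Pb + 9 for each unit, where Pb is the price buyers pay.
On the curves, Pb = 410/3 - (1/6)x and Ps = 860/7 + (10/7)x; the wedge Ps − Pb = 9 gives 860/7 + (10/7)x − (410/3 - (1/6)x) = 9, so x' = 958/67.
Then Pb = 410/3 − (1/6)·(958/67) = 8997/67 and Ps = 860/7 + (10/7)·(958/67) = 9600/67.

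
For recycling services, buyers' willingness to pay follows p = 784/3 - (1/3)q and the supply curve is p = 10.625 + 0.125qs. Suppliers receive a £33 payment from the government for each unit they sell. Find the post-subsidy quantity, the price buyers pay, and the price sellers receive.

q' = 619; buyers pay £55; sellers receive £88

Pre-subsidy: 784/3 - (1/3)q = 10.625 + 0.125q gives q* = 547 and p* = 79.
With the subsidy, sellers receive ps = pb + 33 for each unit, where pb is the price buyers pay.
On the curves, pb = 784/3 - (1/3)q and ps = 10.625 + 0.125q; the wedge ps − pb = 33 gives 10.625 + 0.125q − (784/3 - (1/3)q) = 33, so q' = 619.
Then pb = 784/3 − (1/3)·619 = 55 and ps = 10.625 + 0.125·619 = 88.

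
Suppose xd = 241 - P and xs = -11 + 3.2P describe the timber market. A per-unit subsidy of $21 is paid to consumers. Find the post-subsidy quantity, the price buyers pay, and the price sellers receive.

Pre-subsidy: 241 - P = -11 + 3.2P gives P* = 60, x* = 181.
With the rebate, buyers effectively pay Pb = Ps − 21, where Ps is the price sellers receive.
Demand in terms of Ps becomes xd = 241 − 1(Ps − 21) = 262 - Ps. Setting this equal to supply: 262 - Ps = -11 + 3.2Ps, so Ps = 65.
Buyers pay Pb = 65 − 21 = 44; x' = -11 + 3.2·65 = 197.

x' = 197; buyers pay $44; sellers receive $65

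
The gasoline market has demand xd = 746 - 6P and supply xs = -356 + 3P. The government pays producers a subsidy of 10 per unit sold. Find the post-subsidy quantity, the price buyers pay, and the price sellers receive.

Pre-subsidy: 746 - 6P = -356 + 3P gives P* = 1102/9, x* = 34/3.
With the subsidy, sellers receive Ps = Pb + 10 for each unit, where Pb is the price buyers pay.
Supply in terms of Pb becomes xs = -356 + 3(Pb + 10) = -326 + 3Pb. Setting this equal to demand: 746 - 6Pb = -326 + 3Pb, so Pb = 1072/9.
Sellers receive Ps = 1072/9 + 10 = 1162/9; x' = 746 − 6·(1072/9) = 94/3.

x' = 94/3; buyers pay 1072/9; sellers receive 1162/9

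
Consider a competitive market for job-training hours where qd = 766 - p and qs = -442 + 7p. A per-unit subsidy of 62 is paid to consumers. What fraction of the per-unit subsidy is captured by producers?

Pre-subsidy: 766 - p = -442 + 7p gives p* = 151, q* = 615.
With the rebate, buyers effectively pay pb = ps − 62, where ps is the price sellers receive.
Demand in terms of ps becomes qd = 766 − 1(ps − 62) = 828 - ps. Setting this equal to supply: 828 - ps = -442 + 7ps, so ps = 158.75.
Buyers pay pb = 158.75 − 62 = 96.75; q' = -442 + 7·158.75 = 669.25.
Buyers' price falls by p* − pb = 151 − 96.75 = 54.25; sellers' price rises by ps − p* = 158.75 − 151 = 7.75.
So producers capture 7.75/62 = 0.125 of each unit of subsidy.

Producer share = 0.125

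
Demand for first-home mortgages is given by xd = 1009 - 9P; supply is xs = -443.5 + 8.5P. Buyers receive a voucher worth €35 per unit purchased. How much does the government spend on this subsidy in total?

Government cost = €14525

Pre-subsidy: 1009 - 9P = -443.5 + 8.5P gives P* = 83, x* = 262.
With the rebate, buyers effectively pay Pb = Ps − 35, where Ps is the price sellers receive.
Demand in terms of Ps becomes xd = 1009 − 9(Ps − 35) = 1324 - 9Ps. Setting this equal to supply: 1324 - 9Ps = -443.5 + 8.5Ps, so Ps = 101.
Buyers pay Pb = 101 − 35 = 66; x' = -443.5 + 8.5·101 = 415.
Government outlay = subsidy × quantity = 35 × 415 = 14525.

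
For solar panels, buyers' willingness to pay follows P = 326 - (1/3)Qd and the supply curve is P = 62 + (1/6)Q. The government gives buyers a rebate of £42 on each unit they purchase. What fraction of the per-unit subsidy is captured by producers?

Producer share = 1/3

Pre-subsidy: 326 - (1/3)Q = 62 + (1/6)Q gives Q* = 528 and P* = 150.
With the rebate, buyers effectively pay Pb = Ps − 42, where Ps is the price sellers receive.
On the curves, Pb = 326 - (1/3)Q and Ps = 62 + (1/6)Q; the wedge Ps − Pb = 42 gives 62 + (1/6)Q − (326 - (1/3)Q) = 42, so Q' = 612.
Then Pb = 326 − (1/3)·612 = 122 and Ps = 62 + (1/6)·612 = 164.
Buyers' price falls by P* − Pb = 150 − 122 = 28; sellers' price rises by Ps − P* = 164 − 150 = 14.
So producers capture 14/42 = 1/3 of each unit of subsidy.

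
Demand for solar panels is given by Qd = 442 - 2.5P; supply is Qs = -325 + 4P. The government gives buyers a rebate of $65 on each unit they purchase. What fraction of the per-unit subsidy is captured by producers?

Producer share = 5/13

Pre-subsidy: 442 - 2.5P = -325 + 4P gives P* = 118, Q* = 147.
With the rebate, buyers effectively pay Pb = Ps − 65, where Ps is the price sellers receive.
Demand in terms of Ps becomes Qd = 442 − 2.5(Ps − 65) = 604.5 - 2.5Ps. Setting this equal to supply: 604.5 - 2.5Ps = -325 + 4Ps, so Ps = 143.
Buyers pay Pb = 143 − 65 = 78; Q' = -325 + 4·143 = 247.
Buyers' price falls by P* − Pb = 118 − 78 = 40; sellers' price rises by Ps − P* = 143 − 118 = 25.
So producers capture 25/65 = 5/13 of each unit of subsidy.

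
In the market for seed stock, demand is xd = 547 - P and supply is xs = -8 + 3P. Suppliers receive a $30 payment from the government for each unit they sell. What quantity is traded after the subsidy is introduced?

Pre-subsidy: 547 - P = -8 + 3P gives P* = 138.75, x* = 408.25.
With the subsidy, sellers receive Ps = Pb + 30 for each unit, where Pb is the price buyers pay.
Supply in terms of Pb becomes xs = -8 + 3(Pb + 30) = 82 + 3Pb. Setting this equal to demand: 547 - Pb = 82 + 3Pb, so Pb = 116.25.
Sellers receive Ps = 116.25 + 30 = 146.25; x' = 547 − 1·116.25 = 430.75.

x' = 430.75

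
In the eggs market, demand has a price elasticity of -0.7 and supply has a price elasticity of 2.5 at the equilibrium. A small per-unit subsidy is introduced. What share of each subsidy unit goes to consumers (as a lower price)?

For a small subsidy around the equilibrium, the benefit split depends on the relative slopes, which at a point are proportional to the elasticities.
Buyer share = εs/(εs + |εd|) = 2.5/(2.5 + 0.7) = 0.78125; seller share = |εd|/(εs + |εd|) = 0.21875.

Consumer share = 0.78125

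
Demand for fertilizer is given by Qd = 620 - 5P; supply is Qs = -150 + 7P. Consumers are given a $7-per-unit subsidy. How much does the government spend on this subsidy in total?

Government cost = 26845/12

Pre-subsidy: 620 - 5P = -150 + 7P gives P* = 385/6, Q* = 1795/6.
With the rebate, buyers effectively pay Pb = Ps − 7, where Ps is the price sellers receive.
Demand in terms of Ps becomes Qd = 620 − 5(Ps − 7) = 655 - 5Ps. Setting this equal to supply: 655 - 5Ps = -150 + 7Ps, so Ps = 805/12.
Buyers pay Pb = 805/12 − 7 = 721/12; Q' = -150 + 7·(805/12) = 3835/12.
Government outlay = subsidy × quantity = 7 × 3835/12 = 26845/12.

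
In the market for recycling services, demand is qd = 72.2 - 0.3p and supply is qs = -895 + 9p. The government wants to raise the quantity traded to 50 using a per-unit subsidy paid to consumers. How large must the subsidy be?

At q = 50, invert demand for the buyer price: pb = (72.2 − 50)/0.3 = 74; invert supply for the seller price: ps = (50 − (-895))/9 = 105.
The subsidy must fill the gap: s = ps − pb = 105 − 74 = 31.

Required subsidy s = 31 per unit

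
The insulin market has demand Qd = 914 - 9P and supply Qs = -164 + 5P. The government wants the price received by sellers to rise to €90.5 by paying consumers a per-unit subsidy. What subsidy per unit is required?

At a seller price of 90.5, quantity supplied is -164 + 5·90.5 = 288.5.
Buyers absorb 288.5 only when they pay Pb with 914 − 9·Pb = 288.5, i.e. Pb = 69.5.
s = Ps − Pb = 90.5 − 69.5 = 21.

Required subsidy s = €21 per unit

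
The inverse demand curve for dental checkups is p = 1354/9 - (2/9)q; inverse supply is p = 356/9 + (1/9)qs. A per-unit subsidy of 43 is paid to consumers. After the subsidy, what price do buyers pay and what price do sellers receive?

Buyers pay 1292/27; sellers receive 2453/27

Pre-subsidy: 1354/9 - (2/9)q = 356/9 + (1/9)q gives q* = 998/3 and p* = 2066/27.
With the rebate, buyers effectively pay pb = ps − 43, where ps is the price sellers receive.
On the curves, pb = 1354/9 - (2/9)q and ps = 356/9 + (1/9)q; the wedge ps − pb = 43 gives 356/9 + (1/9)q − (1354/9 - (2/9)q) = 43, so q' = 1385/3.
Then pb = 1354/9 − (2/9)·(1385/3) = 1292/27 and ps = 356/9 + (1/9)·(1385/3) = 2453/27.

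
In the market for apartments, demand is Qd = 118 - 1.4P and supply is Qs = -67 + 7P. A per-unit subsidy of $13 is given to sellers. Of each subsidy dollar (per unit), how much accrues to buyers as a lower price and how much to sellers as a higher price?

Pre-subsidy: 118 - 1.4P = -67 + 7P gives P* = 925/42, Q* = 523/6.
With the subsidy, sellers receive Ps = Pb + 13 for each unit, where Pb is the price buyers pay.
Supply in terms of Pb becomes Qs = -67 + 7(Pb + 13) = 24 + 7Pb. Setting this equal to demand: 118 - 1.4Pb = 24 + 7Pb, so Pb = 235/21.
Sellers receive Ps = 235/21 + 13 = 508/21; Q' = 118 − 1.4·(235/21) = 307/3.
Buyers' price falls by P* − Pb = 925/42 − 235/21 = 65/6; sellers' price rises by Ps − P* = 508/21 − 925/42 = 13/6.

Buyers gain 65/6 per unit; sellers gain 13/6 per unit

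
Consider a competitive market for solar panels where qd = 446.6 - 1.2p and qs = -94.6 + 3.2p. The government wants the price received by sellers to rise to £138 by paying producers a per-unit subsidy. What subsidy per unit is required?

Required subsidy s = £55 per unit

At a seller price of 138, quantity supplied is -94.6 + 3.2·138 = 347.
Buyers absorb 347 only when they pay pb with 446.6 − 1.2·pb = 347, i.e. pb = 83.
s = ps − pb = 138 − 83 = 55.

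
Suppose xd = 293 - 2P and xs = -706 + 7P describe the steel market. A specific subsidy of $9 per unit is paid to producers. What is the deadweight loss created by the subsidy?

Deadweight loss = $63

Pre-subsidy: 293 - 2P = -706 + 7P gives P* = 111, x* = 71.
With the subsidy, sellers receive Ps = Pb + 9 for each unit, where Pb is the price buyers pay.
Supply in terms of Pb becomes xs = -706 + 7(Pb + 9) = -643 + 7Pb. Setting this equal to demand: 293 - 2Pb = -643 + 7Pb, so Pb = 104.
Sellers receive Ps = 104 + 9 = 113; x' = 293 − 2·104 = 85.
The subsidy expands output by 85 − 71 = 14 past the efficient level; on those units the gap between marginal cost and willingness to pay runs from 0 up to 9.
DWL = ½ × 9 × 14 = 63.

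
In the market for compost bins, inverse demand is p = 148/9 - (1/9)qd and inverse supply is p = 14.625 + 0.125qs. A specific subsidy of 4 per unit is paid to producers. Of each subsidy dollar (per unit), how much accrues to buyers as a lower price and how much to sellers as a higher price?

Pre-subsidy: 148/9 - (1/9)q = 14.625 + 0.125q gives q* = 131/17 and p* = 265/17.
With the subsidy, sellers receive ps = pb + 4 for each unit, where pb is the price buyers pay.
On the curves, pb = 148/9 - (1/9)q and ps = 14.625 + 0.125q; the wedge ps − pb = 4 gives 14.625 + 0.125q − (148/9 - (1/9)q) = 4, so q' = 419/17.
Then pb = 148/9 − (1/9)·(419/17) = 233/17 and ps = 14.625 + 0.125·(419/17) = 301/17.
Buyers' price falls by p* − pb = 265/17 − 233/17 = 32/17; sellers' price rises by ps − p* = 301/17 − 265/17 = 36/17.

Buyers gain 32/17 per unit; sellers gain 36/17 per unit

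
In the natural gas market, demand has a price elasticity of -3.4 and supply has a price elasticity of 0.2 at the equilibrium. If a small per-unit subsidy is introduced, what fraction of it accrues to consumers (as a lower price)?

Consumer share = 1/18

For a small subsidy around the equilibrium, the benefit split depends on the relative slopes, which at a point are proportional to the elasticities.
Buyer share = εs/(εs + |εd|) = 0.2/(0.2 + 3.4) = 1/18; seller share = |εd|/(εs + |εd|) = 17/18.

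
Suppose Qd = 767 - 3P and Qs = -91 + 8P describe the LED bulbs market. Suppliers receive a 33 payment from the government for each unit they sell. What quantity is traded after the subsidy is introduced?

Pre-subsidy: 767 - 3P = -91 + 8P gives P* = 78, Q* = 533.
With the subsidy, sellers receive Ps = Pb + 33 for each unit, where Pb is the price buyers pay.
Supply in terms of Pb becomes Qs = -91 + 8(Pb + 33) = 173 + 8Pb. Setting this equal to demand: 767 - 3Pb = 173 + 8Pb, so Pb = 54.
Sellers receive Ps = 54 + 33 = 87; Q' = 767 − 3·54 = 605.

Q' = 605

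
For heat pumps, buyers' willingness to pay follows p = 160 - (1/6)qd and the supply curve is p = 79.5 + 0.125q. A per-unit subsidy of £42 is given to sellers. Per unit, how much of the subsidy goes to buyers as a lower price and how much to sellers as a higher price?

Pre-subsidy: 160 - (1/6)q = 79.5 + 0.125q gives q* = 276 and p* = 114.
With the subsidy, sellers receive ps = pb + 42 for each unit, where pb is the price buyers pay.
On the curves, pb = 160 - (1/6)q and ps = 79.5 + 0.125q; the wedge ps − pb = 42 gives 79.5 + 0.125q − (160 - (1/6)q) = 42, so q' = 420.
Then pb = 160 − (1/6)·420 = 90 and ps = 79.5 + 0.125·420 = 132.
Buyers' price falls by p* − pb = 114 − 90 = 24; sellers' price rises by ps − p* = 132 − 114 = 18.

Buyers gain £24 per unit; sellers gain £18 per unit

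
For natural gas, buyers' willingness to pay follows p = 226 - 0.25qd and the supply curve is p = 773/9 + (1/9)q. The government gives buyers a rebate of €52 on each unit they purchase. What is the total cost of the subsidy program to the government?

Pre-subsidy: 226 - 0.25q = 773/9 + (1/9)q gives q* = 388 and p* = 129.
With the rebate, buyers effectively pay pb = ps − 52, where ps is the price sellers receive.
On the curves, pb = 226 - 0.25q and ps = 773/9 + (1/9)q; the wedge ps − pb = 52 gives 773/9 + (1/9)q − (226 - 0.25q) = 52, so q' = 532.
Then pb = 226 − 0.25·532 = 93 and ps = 773/9 + (1/9)·532 = 145.
Government outlay = subsidy × quantity = 52 × 532 = 27664.

Government cost = €27664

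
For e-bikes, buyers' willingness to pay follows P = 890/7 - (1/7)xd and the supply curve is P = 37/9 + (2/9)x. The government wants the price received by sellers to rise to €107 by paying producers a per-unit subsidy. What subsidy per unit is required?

Required subsidy s = €46 per unit

At a seller price of 107, quantity supplied is -18.5 + 4.5·107 = 463.
Buyers absorb 463 only when they pay Pb = 890/7 − (1/7)·463 = 61.
s = Ps − Pb = 107 − 61 = 46.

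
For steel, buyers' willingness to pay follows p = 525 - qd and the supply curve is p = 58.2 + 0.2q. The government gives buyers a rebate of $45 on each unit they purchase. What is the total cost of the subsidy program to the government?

Pre-subsidy: 525 - q = 58.2 + 0.2q gives q* = 389 and p* = 136.
With the rebate, buyers effectively pay pb = ps − 45, where ps is the price sellers receive.
On the curves, pb = 525 - q and ps = 58.2 + 0.2q; the wedge ps − pb = 45 gives 58.2 + 0.2q − (525 - q) = 45, so q' = 426.5.
Then pb = 525 − 1·426.5 = 98.5 and ps = 58.2 + 0.2·426.5 = 143.5.
Government outlay = subsidy × quantity = 45 × 426.5 = 19192.5.

Government cost = $19192.5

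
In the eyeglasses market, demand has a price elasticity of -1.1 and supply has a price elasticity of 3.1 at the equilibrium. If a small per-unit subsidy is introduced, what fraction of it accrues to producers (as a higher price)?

Producer share = 11/42

For a small subsidy around the equilibrium, the benefit split depends on the relative slopes, which at a point are proportional to the elasticities.
Buyer share = εs/(εs + |εd|) = 3.1/(3.1 + 1.1) = 31/42; seller share = |εd|/(εs + |εd|) = 11/42.
So producers capture 11/42 of the subsidy.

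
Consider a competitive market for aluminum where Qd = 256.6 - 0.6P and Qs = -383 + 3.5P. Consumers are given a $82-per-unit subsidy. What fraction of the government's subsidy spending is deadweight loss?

DWL / government spending = 21/205

Pre-subsidy: 256.6 - 0.6P = -383 + 3.5P gives P* = 156, Q* = 163.
With the rebate, buyers effectively pay Pb = Ps − 82, where Ps is the price sellers receive.
Demand in terms of Ps becomes Qd = 256.6 − 0.6(Ps − 82) = 305.8 - 0.6Ps. Setting this equal to supply: 305.8 - 0.6Ps = -383 + 3.5Ps, so Ps = 168.
Buyers pay Pb = 168 − 82 = 86; Q' = -383 + 3.5·168 = 205.
ΔCS = ½(163 + 205)(156 − 86) = 12880; ΔPS = ½(163 + 205)(168 − 156) = 2208.
Government spending = 82 × 205 = 16810.
DWL = ½ × 82 × (205 − 163) = 1722; fraction = 1722 / 16810 = 21/205.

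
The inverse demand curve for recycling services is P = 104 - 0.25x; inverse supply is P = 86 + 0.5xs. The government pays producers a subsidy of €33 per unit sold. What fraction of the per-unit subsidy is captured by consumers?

Consumer share = 1/3

Pre-subsidy: 104 - 0.25x = 86 + 0.5x gives x* = 24 and P* = 98.
With the subsidy, sellers receive Ps = Pb + 33 for each unit, where Pb is the price buyers pay.
On the curves, Pb = 104 - 0.25x and Ps = 86 + 0.5x; the wedge Ps − Pb = 33 gives 86 + 0.5x − (104 - 0.25x) = 33, so x' = 68.
Then Pb = 104 − 0.25·68 = 87 and Ps = 86 + 0.5·68 = 120.
Buyers' price falls by P* − Pb = 98 − 87 = 11; sellers' price rises by Ps − P* = 120 − 98 = 22.
So consumers capture 11/33 = 1/3 of each unit of subsidy.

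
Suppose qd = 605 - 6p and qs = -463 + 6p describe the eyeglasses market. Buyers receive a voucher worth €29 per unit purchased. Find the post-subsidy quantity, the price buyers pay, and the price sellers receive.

Pre-subsidy: 605 - 6p = -463 + 6p gives p* = 89, q* = 71.
With the rebate, buyers effectively pay pb = ps − 29, where ps is the price sellers receive.
Demand in terms of ps becomes qd = 605 − 6(ps − 29) = 779 - 6ps. Setting this equal to supply: 779 - 6ps = -463 + 6ps, so ps = 103.5.
Buyers pay pb = 103.5 − 29 = 74.5; q' = -463 + 6·103.5 = 158.

q' = 158; buyers pay €74.5; sellers receive €103.5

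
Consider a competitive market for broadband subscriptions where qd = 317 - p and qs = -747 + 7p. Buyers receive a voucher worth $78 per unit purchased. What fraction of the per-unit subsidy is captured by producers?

Pre-subsidy: 317 - p = -747 + 7p gives p* = 133, q* = 184.
With the rebate, buyers effectively pay pb = ps − 78, where ps is the price sellers receive.
Demand in terms of ps becomes qd = 317 − 1(ps − 78) = 395 - ps. Setting this equal to supply: 395 - ps = -747 + 7ps, so ps = 142.75.
Buyers pay pb = 142.75 − 78 = 64.75; q' = -747 + 7·142.75 = 252.25.
Buyers' price falls by p* − pb = 133 − 64.75 = 68.25; sellers' price rises by ps − p* = 142.75 − 133 = 9.75.
So producers capture 9.75/78 = 0.125 of each unit of subsidy.

Producer share = 0.125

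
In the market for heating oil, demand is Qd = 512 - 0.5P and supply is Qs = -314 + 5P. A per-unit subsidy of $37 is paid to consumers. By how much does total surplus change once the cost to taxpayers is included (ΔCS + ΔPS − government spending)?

Net change in total surplus = -6845/22

Pre-subsidy: 512 - 0.5P = -314 + 5P gives P* = 1652/11, Q* = 4806/11.
With the rebate, buyers effectively pay Pb = Ps − 37, where Ps is the price sellers receive.
Demand in terms of Ps becomes Qd = 512 − 0.5(Ps − 37) = 530.5 - 0.5Ps. Setting this equal to supply: 530.5 - 0.5Ps = -314 + 5Ps, so Ps = 1689/11.
Buyers pay Pb = 1689/11 − 37 = 1282/11; Q' = -314 + 5·(1689/11) = 4991/11.
ΔCS = ½(4806/11 + 4991/11)(1652/11 − 1282/11) = 1812445/121; ΔPS = ½(4806/11 + 4991/11)(1689/11 − 1652/11) = 362489/242.
Government spending = 37 × 4991/11 = 184667/11.
Net change = 1812445/121 + 362489/242 − 184667/11 = -6845/22. The loss equals the DWL triangle ½·37·185/11.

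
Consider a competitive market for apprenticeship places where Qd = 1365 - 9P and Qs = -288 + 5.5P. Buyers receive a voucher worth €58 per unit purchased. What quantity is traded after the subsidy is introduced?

Q' = 537

Pre-subsidy: 1365 - 9P = -288 + 5.5P gives P* = 114, Q* = 339.
With the rebate, buyers effectively pay Pb = Ps − 58, where Ps is the price sellers receive.
Demand in terms of Ps becomes Qd = 1365 − 9(Ps − 58) = 1887 - 9Ps. Setting this equal to supply: 1887 - 9Ps = -288 + 5.5Ps, so Ps = 150.
Buyers pay Pb = 150 − 58 = 92; Q' = -288 + 5.5·150 = 537.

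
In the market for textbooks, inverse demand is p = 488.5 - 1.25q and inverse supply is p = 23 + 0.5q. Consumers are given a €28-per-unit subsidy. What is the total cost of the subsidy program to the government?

Pre-subsidy: 488.5 - 1.25q = 23 + 0.5q gives q* = 266 and p* = 156.
With the rebate, buyers effectively pay pb = ps − 28, where ps is the price sellers receive.
On the curves, pb = 488.5 - 1.25q and ps = 23 + 0.5q; the wedge ps − pb = 28 gives 23 + 0.5q − (488.5 - 1.25q) = 28, so q' = 282.
Then pb = 488.5 − 1.25·282 = 136 and ps = 23 + 0.5·282 = 164.
Government outlay = subsidy × quantity = 28 × 282 = 7896.

Government cost = €7896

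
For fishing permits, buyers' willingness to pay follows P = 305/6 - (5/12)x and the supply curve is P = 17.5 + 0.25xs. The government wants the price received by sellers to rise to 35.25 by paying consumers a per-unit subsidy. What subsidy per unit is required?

Required subsidy s = 14 per unit

At a seller price of 35.25, quantity supplied is -70 + 4·35.25 = 71.
Buyers absorb 71 only when they pay Pb = 305/6 − (5/12)·71 = 21.25.
s = Ps − Pb = 35.25 − 21.25 = 14.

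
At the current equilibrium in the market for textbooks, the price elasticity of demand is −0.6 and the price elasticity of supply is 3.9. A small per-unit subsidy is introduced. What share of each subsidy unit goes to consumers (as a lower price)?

For a small subsidy around the equilibrium, the benefit split depends on the relative slopes, which at a point are proportional to the elasticities.
Buyer share = εs/(εs + |εd|) = 3.9/(3.9 + 0.6) = 13/15; seller share = |εd|/(εs + |εd|) = 2/15.

Consumer share = 13/15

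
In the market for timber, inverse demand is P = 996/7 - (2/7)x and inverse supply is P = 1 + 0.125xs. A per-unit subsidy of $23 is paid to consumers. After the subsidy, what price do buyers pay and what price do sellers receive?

Pre-subsidy: 996/7 - (2/7)x = 1 + 0.125x gives x* = 344 and P* = 44.
With the rebate, buyers effectively pay Pb = Ps − 23, where Ps is the price sellers receive.
On the curves, Pb = 996/7 - (2/7)x and Ps = 1 + 0.125x; the wedge Ps − Pb = 23 gives 1 + 0.125x − (996/7 - (2/7)x) = 23, so x' = 400.
Then Pb = 996/7 − (2/7)·400 = 28 and Ps = 1 + 0.125·400 = 51.

Buyers pay $28; sellers receive $51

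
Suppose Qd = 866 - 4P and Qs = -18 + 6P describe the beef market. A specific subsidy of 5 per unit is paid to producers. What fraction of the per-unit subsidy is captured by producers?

Producer share = 0.4

Pre-subsidy: 866 - 4P = -18 + 6P gives P* = 88.4, Q* = 512.4.
With the subsidy, sellers receive Ps = Pb + 5 for each unit, where Pb is the price buyers pay.
Supply in terms of Pb becomes Qs = -18 + 6(Pb + 5) = 12 + 6Pb. Setting this equal to demand: 866 - 4Pb = 12 + 6Pb, so Pb = 85.4.
Sellers receive Ps = 85.4 + 5 = 90.4; Q' = 866 − 4·85.4 = 524.4.
Buyers' price falls by P* − Pb = 88.4 − 85.4 = 3; sellers' price rises by Ps − P* = 90.4 − 88.4 = 2.
So producers capture 2/5 = 0.4 of each unit of subsidy.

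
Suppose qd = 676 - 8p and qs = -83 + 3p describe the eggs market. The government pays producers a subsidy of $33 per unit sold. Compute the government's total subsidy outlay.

Government cost = $6468

Pre-subsidy: 676 - 8p = -83 + 3p gives p* = 69, q* = 124.
With the subsidy, sellers receive ps = pb + 33 for each unit, where pb is the price buyers pay.
Supply in terms of pb becomes qs = -83 + 3(pb + 33) = 16 + 3pb. Setting this equal to demand: 676 - 8pb = 16 + 3pb, so pb = 60.
Sellers receive ps = 60 + 33 = 93; q' = 676 − 8·60 = 196.
Government outlay = subsidy × quantity = 33 × 196 = 6468.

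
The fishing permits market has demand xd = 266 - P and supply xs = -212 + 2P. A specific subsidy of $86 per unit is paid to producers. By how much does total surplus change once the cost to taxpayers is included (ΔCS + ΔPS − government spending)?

Pre-subsidy: 266 - P = -212 + 2P gives P* = 478/3, x* = 320/3.
With the subsidy, sellers receive Ps = Pb + 86 for each unit, where Pb is the price buyers pay.
Supply in terms of Pb becomes xs = -212 + 2(Pb + 86) = -40 + 2Pb. Setting this equal to demand: 266 - Pb = -40 + 2Pb, so Pb = 102.
Sellers receive Ps = 102 + 86 = 188; x' = 266 − 1·102 = 164.
ΔCS = ½(320/3 + 164)(478/3 − 102) = 69832/9; ΔPS = ½(320/3 + 164)(188 − 478/3) = 34916/9.
Government spending = 86 × 164 = 14104.
Net change = 69832/9 + 34916/9 − 14104 = -7396/3. The loss equals the DWL triangle ½·86·172/3.

Net change in total surplus = -7396/3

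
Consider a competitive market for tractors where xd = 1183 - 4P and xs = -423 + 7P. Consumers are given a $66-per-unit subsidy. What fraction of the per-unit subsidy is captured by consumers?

Consumer share = 7/11

Pre-subsidy: 1183 - 4P = -423 + 7P gives P* = 146, x* = 599.
With the rebate, buyers effectively pay Pb = Ps − 66, where Ps is the price sellers receive.
Demand in terms of Ps becomes xd = 1183 − 4(Ps − 66) = 1447 - 4Ps. Setting this equal to supply: 1447 - 4Ps = -423 + 7Ps, so Ps = 170.
Buyers pay Pb = 170 − 66 = 104; x' = -423 + 7·170 = 767.
Buyers' price falls by P* − Pb = 146 − 104 = 42; sellers' price rises by Ps − P* = 170 − 146 = 24.
So consumers capture 42/66 = 7/11 of each unit of subsidy.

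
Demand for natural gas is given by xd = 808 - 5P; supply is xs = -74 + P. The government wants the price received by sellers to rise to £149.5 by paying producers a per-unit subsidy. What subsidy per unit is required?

Required subsidy s = £3 per unit

At a seller price of 149.5, quantity supplied is -74 + 1·149.5 = 75.5.
Buyers absorb 75.5 only when they pay Pb with 808 − 5·Pb = 75.5, i.e. Pb = 146.5.
s = Ps − Pb = 149.5 − 146.5 = 3.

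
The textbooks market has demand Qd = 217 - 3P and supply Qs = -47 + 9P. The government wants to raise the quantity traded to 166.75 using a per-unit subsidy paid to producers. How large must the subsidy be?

Required subsidy s = 7 per unit

At Q = 166.75, invert demand for the buyer price: Pb = (217 − 166.75)/3 = 16.75; invert supply for the seller price: Ps = (166.75 − (-47))/9 = 23.75.
The subsidy must fill the gap: s = Ps − Pb = 23.75 − 16.75 = 7.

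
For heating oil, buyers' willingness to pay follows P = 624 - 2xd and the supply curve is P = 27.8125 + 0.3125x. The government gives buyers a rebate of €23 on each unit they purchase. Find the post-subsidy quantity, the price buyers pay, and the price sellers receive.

x' = 9907/37; buyers pay 3274/37; sellers receive 4125/37

Pre-subsidy: 624 - 2x = 27.8125 + 0.3125x gives x* = 9539/37 and P* = 4010/37.
With the rebate, buyers effectively pay Pb = Ps − 23, where Ps is the price sellers receive.
On the curves, Pb = 624 - 2x and Ps = 27.8125 + 0.3125x; the wedge Ps − Pb = 23 gives 27.8125 + 0.3125x − (624 - 2x) = 23, so x' = 9907/37.
Then Pb = 624 − 2·(9907/37) = 3274/37 and Ps = 27.8125 + 0.3125·(9907/37) = 4125/37.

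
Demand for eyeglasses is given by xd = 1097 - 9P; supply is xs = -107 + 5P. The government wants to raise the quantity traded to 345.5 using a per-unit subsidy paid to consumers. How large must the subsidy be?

Required subsidy s = 7 per unit

At x = 345.5, invert demand for the buyer price: Pb = (1097 − 345.5)/9 = 83.5; invert supply for the seller price: Ps = (345.5 − (-107))/5 = 90.5.
The subsidy must fill the gap: s = Ps − Pb = 90.5 − 83.5 = 7.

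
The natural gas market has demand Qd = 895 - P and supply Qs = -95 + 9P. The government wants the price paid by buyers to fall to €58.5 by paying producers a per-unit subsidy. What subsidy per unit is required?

At a buyer price of 58.5, quantity demanded is 895 − 1·58.5 = 836.5.
Sellers supply 836.5 only when they receive Ps with -95 + 9·Ps = 836.5, i.e. Ps = 103.5.
s = Ps − Pb = 103.5 − 58.5 = 45.

Required subsidy s = €45 per unit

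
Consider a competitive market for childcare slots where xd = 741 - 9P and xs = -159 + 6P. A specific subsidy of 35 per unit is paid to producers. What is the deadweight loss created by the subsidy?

Deadweight loss = 2205

Pre-subsidy: 741 - 9P = -159 + 6P gives P* = 60, x* = 201.
With the subsidy, sellers receive Ps = Pb + 35 for each unit, where Pb is the price buyers pay.
Supply in terms of Pb becomes xs = -159 + 6(Pb + 35) = 51 + 6Pb. Setting this equal to demand: 741 - 9Pb = 51 + 6Pb, so Pb = 46.
Sellers receive Ps = 46 + 35 = 81; x' = 741 − 9·46 = 327.
The subsidy expands output by 327 − 201 = 126 past the efficient level; on those units the gap between marginal cost and willingness to pay runs from 0 up to 35.
DWL = ½ × 35 × 126 = 2205.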